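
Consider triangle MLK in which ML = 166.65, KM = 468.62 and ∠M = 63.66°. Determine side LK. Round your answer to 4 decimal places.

421.9899

By the law of cosines, LK² = KM² + ML² − 2·KM·ML·cos M = 1.7808e+05, so LK ≈ 421.99.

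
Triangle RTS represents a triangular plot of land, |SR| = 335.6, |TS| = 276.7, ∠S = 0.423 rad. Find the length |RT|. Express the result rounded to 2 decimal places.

140.85

By the law of cosines, |RT|² = |TS|² + |SR|² − 2·|TS|·|SR|·cos S = 19838, so |RT| ≈ 140.85.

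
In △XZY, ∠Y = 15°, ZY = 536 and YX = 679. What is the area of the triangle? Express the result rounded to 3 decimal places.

Area = ½·ZY·YX·sin Y ≈ 47098.

area ≈ 47097.819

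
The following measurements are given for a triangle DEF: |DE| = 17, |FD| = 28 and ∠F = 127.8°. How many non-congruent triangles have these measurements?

|FD|·sin F = 28·sin(127.8°) ≈ 22.12.
Since ∠F is not acute, a triangle exists only if |DE| > |FD|; here |DE| ≤ |FD|, so there is no triangle.

0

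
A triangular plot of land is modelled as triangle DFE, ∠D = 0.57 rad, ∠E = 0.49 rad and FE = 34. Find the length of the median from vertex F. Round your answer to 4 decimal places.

16.1981

The third angle is ∠F = π − ∠E − ∠D = 2.082 rad.
Law of sines: ED = FE·sin F/sin D ≈ 54.964.
Law of sines: DF = FE·sin E/sin D ≈ 29.652.
Median from F: ½√(2·DF² + 2·FE² − ED²) ≈ 16.198.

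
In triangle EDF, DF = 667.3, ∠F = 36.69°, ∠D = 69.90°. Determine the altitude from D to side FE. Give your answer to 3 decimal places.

The third angle is ∠E = 180° − ∠D − ∠F = 73.41°.
Law of sines: FE = DF·sin D/sin E ≈ 653.88.
Law of sines: ED = DF·sin F/sin E ≈ 416.02.
Area = ½·DF·FE·sin F ≈ 1.3035e+05.
The altitude from D has length 2·area/FE ≈ 398.7.

h_D ≈ 398.702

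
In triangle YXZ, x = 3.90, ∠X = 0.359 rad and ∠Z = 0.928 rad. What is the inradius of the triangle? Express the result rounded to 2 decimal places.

r ≈ 1.42

The third angle is ∠Y = π − ∠X − ∠Z = 1.855 rad.
Law of sines: y = x·sin Y/sin X ≈ 10.656.
Law of sines: z = x·sin Z/sin X ≈ 8.885.
Area = ½·x·y·sin Z ≈ 16.633.
Semiperimeter s = (10.656+3.9+8.885)/2 = 11.721.
Inradius = area/s = 16.633/11.721 ≈ 1.4191.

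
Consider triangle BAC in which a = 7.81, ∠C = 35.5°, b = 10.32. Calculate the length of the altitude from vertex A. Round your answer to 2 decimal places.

By the law of cosines, c² = b² + a² − 2·b·a·cos C = 36.264, so c ≈ 6.022.
Area = ½·b·a·sin C ≈ 23.402.
The altitude from A has length 2·area/a ≈ 5.9929.

5.99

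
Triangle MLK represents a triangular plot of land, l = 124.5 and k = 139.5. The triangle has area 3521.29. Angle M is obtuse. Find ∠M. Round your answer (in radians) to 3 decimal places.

From area = ½·l·k·sin M, we get sin M = 2·area/(l·k) ≈ 0.40550.
Taking the obtuse solution, ∠M ≈ 2.724 rad.

∠M ≈ 2.724 rad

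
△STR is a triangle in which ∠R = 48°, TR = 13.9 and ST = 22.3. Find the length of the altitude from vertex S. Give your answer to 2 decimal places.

Law of sines: sin S = TR·sin R/ST ≈ 0.46322.
Since ST ≥ TR, only the acute value applies: ∠S ≈ 27.59°.
Then ∠T = 180° − ∠R − ∠S ≈ 104.41°.
Law of sines gives RS = ST·sin T/sin R ≈ 29.064.
Area = ½·ST·TR·sin T ≈ 150.11.
The altitude from S has length 2·area/TR ≈ 21.599.

h_S ≈ 21.60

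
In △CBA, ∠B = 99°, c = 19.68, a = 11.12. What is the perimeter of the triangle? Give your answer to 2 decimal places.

54.87

By the law of cosines, b² = a² + c² − 2·a·c·cos B = 579.43, so b ≈ 24.071.
Semiperimeter s = (19.68+24.071+11.12)/2 = 27.436.
Perimeter = 19.68 + 24.071 + 11.12 = 54.871.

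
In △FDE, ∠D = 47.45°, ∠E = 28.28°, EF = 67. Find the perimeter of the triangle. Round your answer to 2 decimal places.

The third angle is ∠F = 180° − ∠D − ∠E = 104.27°.
Law of sines: DE = EF·sin F/sin D ≈ 88.141.
Law of sines: FD = EF·sin E/sin D ≈ 43.089.
Semiperimeter s = (88.141+67+43.089)/2 = 99.115.
Perimeter = 88.141 + 67 + 43.089 = 198.23.

198.23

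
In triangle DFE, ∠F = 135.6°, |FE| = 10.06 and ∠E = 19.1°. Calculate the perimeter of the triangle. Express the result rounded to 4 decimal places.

The third angle is ∠D = 180° − ∠F − ∠E = 25.30°.
Law of sines: |ED| = |FE|·sin F/sin D ≈ 16.47.
Law of sines: |DF| = |FE|·sin E/sin D ≈ 7.7027.
Semiperimeter s = (10.06+16.47+7.7027)/2 = 17.116.
Perimeter = 10.06 + 16.47 + 7.7027 = 34.233.

perimeter ≈ 34.2328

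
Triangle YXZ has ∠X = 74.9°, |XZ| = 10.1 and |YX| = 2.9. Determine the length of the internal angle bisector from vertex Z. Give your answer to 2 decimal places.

By the law of cosines, |ZY|² = |YX|² + |XZ|² − 2·|YX|·|XZ|·cos X = 95.16, so |ZY| ≈ 9.755.
Law of cosines again: cos Z = (|XZ|² + |ZY|² − |YX|²)/(2·|XZ|·|ZY|) ≈ 0.95792, so ∠Z ≈ 16.68°.
The bisector from Z has length 2·|XZ|·|ZY|·cos(∠Z/2)/(|XZ|+|ZY|) ≈ 9.8195.

9.82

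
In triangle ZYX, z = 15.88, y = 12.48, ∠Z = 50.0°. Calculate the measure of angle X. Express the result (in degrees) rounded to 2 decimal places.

∠X ≈ 92.98°

Law of sines: sin Y = y·sin Z/z ≈ 0.60203.
Since z ≥ y, only the acute value applies: ∠Y ≈ 37.02°.
Then ∠X = 180° − ∠Z − ∠Y ≈ 92.98°.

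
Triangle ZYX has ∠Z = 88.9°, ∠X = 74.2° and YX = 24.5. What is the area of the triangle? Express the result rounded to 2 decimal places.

83.97

The third angle is ∠Y = 180° − ∠X − ∠Z = 16.90°.
Law of sines: XZ = YX·sin Y/sin Z ≈ 7.1235.
Law of sines: ZY = YX·sin X/sin Z ≈ 23.579.
Area = ½·YX·XZ·sin X ≈ 83.966.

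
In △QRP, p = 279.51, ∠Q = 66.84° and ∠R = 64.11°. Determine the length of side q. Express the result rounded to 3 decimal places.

340.250

The third angle is ∠P = 180° − ∠Q − ∠R = 49.05°.
Law of sines: q = p·sin Q/sin P ≈ 340.25.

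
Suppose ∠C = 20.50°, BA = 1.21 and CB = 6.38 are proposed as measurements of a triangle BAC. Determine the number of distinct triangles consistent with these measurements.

0

CB·sin C = 6.38·sin(20.50°) ≈ 2.234.
Since BA = 1.21 < 2.234 = CB sin C, no triangle exists.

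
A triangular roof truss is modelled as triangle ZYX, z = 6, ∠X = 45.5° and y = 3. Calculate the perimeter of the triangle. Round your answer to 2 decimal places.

By the law of cosines, x² = z² + y² − 2·z·y·cos X = 19.767, so x ≈ 4.446.
Semiperimeter s = (6+3+4.446)/2 = 6.723.
Perimeter = 6 + 3 + 4.446 = 13.446.

13.45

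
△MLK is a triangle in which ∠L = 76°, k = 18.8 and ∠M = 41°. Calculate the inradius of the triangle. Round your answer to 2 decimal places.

The third angle is ∠K = 180° − ∠M − ∠L = 63.00°.
Law of sines: m = k·sin M/sin K ≈ 13.843.
Law of sines: l = k·sin L/sin K ≈ 20.473.
Area = ½·k·m·sin L ≈ 126.26.
Semiperimeter s = (13.843+20.473+18.8)/2 = 26.558.
Inradius = area/s = 126.26/26.558 ≈ 4.754.

r ≈ 4.75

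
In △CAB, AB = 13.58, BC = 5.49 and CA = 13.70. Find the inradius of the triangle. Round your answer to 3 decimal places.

r ≈ 2.238

Semiperimeter s = (13.58 + 5.49 + 13.7)/2 = 16.385.
Heron's formula: area = √(16.385·2.805·10.895·2.685) ≈ 36.667.
Inradius = area/s = 36.667/16.385 ≈ 2.2378.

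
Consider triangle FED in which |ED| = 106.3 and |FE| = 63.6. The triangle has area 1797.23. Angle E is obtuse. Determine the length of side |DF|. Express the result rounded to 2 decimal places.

From area = ½·|FE|·|ED|·sin E, we get sin E = 2·area/(|FE|·|ED|) ≈ 0.53167.
Taking the obtuse solution, ∠E ≈ 147.88°.
Law of cosines then gives |DF| ≈ 163.7.

163.70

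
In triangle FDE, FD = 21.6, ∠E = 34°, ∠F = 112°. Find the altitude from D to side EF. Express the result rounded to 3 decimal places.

20.027

The third angle is ∠D = 180° − ∠E − ∠F = 34.00°.
Law of sines: DE = FD·sin F/sin E ≈ 35.814.
Law of sines: EF = FD·sin D/sin E ≈ 21.6.
Area = ½·FD·DE·sin D ≈ 216.29.
The altitude from D has length 2·area/EF ≈ 20.027.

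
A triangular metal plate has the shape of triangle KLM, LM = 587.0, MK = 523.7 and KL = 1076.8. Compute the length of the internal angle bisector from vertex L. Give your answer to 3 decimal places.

By the law of cosines, cos L = (KL² + LM² − MK²) / (2·KL·LM) ≈ 0.97282, so ∠L ≈ 13.39°.
The bisector from L has length 2·KL·LM·cos(∠L/2)/(KL+LM) ≈ 754.62.

t_L ≈ 754.625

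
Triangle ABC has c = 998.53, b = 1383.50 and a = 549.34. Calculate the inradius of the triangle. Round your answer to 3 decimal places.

r ≈ 154.930

Semiperimeter s = (549.34 + 1383.5 + 998.53)/2 = 1465.7.
Heron's formula: area = √(1465.7·916.34·82.185·467.15) ≈ 2.2708e+05.
Inradius = area/s = 2.2708e+05/1465.7 ≈ 154.93.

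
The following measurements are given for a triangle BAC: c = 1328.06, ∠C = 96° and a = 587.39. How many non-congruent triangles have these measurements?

a·sin C = 587.39·sin(96°) ≈ 584.2.
Since ∠C is not acute, a triangle exists only if c > a; here c > a, so there is exactly one triangle.

1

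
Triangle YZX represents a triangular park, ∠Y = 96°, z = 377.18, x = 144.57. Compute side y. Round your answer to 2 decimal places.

By the law of cosines, y² = z² + x² − 2·z·x·cos Y = 1.7456e+05, so y ≈ 417.81.

417.81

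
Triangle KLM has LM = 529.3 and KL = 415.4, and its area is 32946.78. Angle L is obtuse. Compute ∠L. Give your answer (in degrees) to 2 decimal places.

From area = ½·KL·LM·sin L, we get sin L = 2·area/(KL·LM) ≈ 0.29969.
Taking the obtuse solution, ∠L ≈ 162.56°.

162.56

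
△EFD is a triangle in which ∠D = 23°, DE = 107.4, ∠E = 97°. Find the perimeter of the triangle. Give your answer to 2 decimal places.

278.95

The third angle is ∠F = 180° − ∠D − ∠E = 60.00°.
Law of sines: FD = DE·sin E/sin F ≈ 123.09.
Law of sines: EF = DE·sin D/sin F ≈ 48.456.
Semiperimeter s = (123.09+107.4+48.456)/2 = 139.47.
Perimeter = 123.09 + 107.4 + 48.456 = 278.95.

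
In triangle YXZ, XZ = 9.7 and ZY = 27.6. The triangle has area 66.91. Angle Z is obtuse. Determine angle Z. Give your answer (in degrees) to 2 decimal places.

From area = ½·XZ·ZY·sin Z, we get sin Z = 2·area/(XZ·ZY) ≈ 0.49985.
Taking the obtuse solution, ∠Z ≈ 150.01°.

∠Z ≈ 150.01°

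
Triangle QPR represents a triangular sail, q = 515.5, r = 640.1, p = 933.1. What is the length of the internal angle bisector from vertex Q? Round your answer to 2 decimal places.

By the law of cosines, cos Q = (p² + r² − q²) / (2·p·r) ≈ 0.84941, so ∠Q ≈ 31.85°.
The bisector from Q has length 2·p·r·cos(∠Q/2)/(p+r) ≈ 730.17.

t_Q ≈ 730.17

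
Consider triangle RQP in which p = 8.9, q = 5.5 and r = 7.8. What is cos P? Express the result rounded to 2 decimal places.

cos P ≈ 0.14

By the law of cosines, cos P = (r² + q² − p²) / (2·r·q) ≈ 0.13846, so ∠P ≈ 82.04°.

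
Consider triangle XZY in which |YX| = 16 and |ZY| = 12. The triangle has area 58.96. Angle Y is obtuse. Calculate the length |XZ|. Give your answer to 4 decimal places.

26.5150

From area = ½·|ZY|·|YX|·sin Y, we get sin Y = 2·area/(|ZY|·|YX|) ≈ 0.61417.
Taking the obtuse solution, ∠Y ≈ 142.11°.
Law of cosines then gives |XZ| ≈ 26.515.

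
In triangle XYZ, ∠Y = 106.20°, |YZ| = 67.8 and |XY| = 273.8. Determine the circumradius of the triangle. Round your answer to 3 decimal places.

156.134

By the law of cosines, |ZX|² = |XY|² + |YZ|² − 2·|XY|·|YZ|·cos Y = 89921, so |ZX| ≈ 299.87.
Area = ½·|XY|·|YZ|·sin Y ≈ 8913.3.
Circumradius = |ZX|/(2 sin Y) ≈ 156.13.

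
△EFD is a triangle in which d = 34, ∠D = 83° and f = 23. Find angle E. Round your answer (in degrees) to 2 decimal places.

Law of sines: sin F = f·sin D/d ≈ 0.67143.
Since d ≥ f, only the acute value applies: ∠F ≈ 42.18°.
Then ∠E = 180° − ∠D − ∠F ≈ 54.82°.

∠E ≈ 54.82°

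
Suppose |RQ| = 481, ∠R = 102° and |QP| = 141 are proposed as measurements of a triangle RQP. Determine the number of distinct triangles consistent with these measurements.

0

|RQ|·sin R = 481·sin(102°) ≈ 470.5.
Since ∠R is not acute, a triangle exists only if |QP| > |RQ|; here |QP| ≤ |RQ|, so there is no triangle.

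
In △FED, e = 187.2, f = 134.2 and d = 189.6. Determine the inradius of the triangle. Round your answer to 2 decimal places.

46.23

Semiperimeter s = (134.2 + 187.2 + 189.6)/2 = 255.5.
Heron's formula: area = √(255.5·121.3·68.3·65.9) ≈ 11811.
Inradius = area/s = 11811/255.5 ≈ 46.226.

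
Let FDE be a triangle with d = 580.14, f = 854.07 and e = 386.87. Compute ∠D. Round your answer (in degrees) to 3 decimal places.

34.815

By the law of cosines, cos D = (e² + f² − d²) / (2·e·f) ≈ 0.82100, so ∠D ≈ 34.81°.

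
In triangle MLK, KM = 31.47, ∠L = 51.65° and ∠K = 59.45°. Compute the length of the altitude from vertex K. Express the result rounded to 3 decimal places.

29.360

The third angle is ∠M = 180° − ∠L − ∠K = 68.90°.
Law of sines: LK = KM·sin M/sin L ≈ 37.438.
Law of sines: ML = KM·sin K/sin L ≈ 34.558.
Area = ½·KM·LK·sin K ≈ 507.31.
The altitude from K has length 2·area/ML ≈ 29.36.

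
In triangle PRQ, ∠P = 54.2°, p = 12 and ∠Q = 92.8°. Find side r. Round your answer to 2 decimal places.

8.06

The third angle is ∠R = 180° − ∠Q − ∠P = 33.00°.
Law of sines: r = p·sin R/sin P ≈ 8.0581.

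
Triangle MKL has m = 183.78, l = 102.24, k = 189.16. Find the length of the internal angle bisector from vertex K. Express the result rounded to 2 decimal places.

t_K ≈ 102.82

By the law of cosines, cos K = (l² + m² − k²) / (2·l·m) ≈ 0.22477, so ∠K ≈ 77.01°.
The bisector from K has length 2·l·m·cos(∠K/2)/(l+m) ≈ 102.82.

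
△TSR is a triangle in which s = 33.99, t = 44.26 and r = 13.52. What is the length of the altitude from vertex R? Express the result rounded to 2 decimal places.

Semiperimeter p = (44.26 + 33.99 + 13.52)/2 = 45.885.
Heron's formula: area = √(45.885·1.625·11.895·32.365) ≈ 169.43.
The altitude from R has length 2·area/r ≈ 25.063.

h_R ≈ 25.06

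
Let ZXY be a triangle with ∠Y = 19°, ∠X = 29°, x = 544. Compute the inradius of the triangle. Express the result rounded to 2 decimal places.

The third angle is ∠Z = 180° − ∠X − ∠Y = 132.00°.
Law of sines: z = x·sin Z/sin X ≈ 833.88.
Law of sines: y = x·sin Y/sin X ≈ 365.32.
Area = ½·x·z·sin Y ≈ 73843.
Semiperimeter s = (833.88+544+365.32)/2 = 871.6.
Inradius = area/s = 73843/871.6 ≈ 84.722.

84.72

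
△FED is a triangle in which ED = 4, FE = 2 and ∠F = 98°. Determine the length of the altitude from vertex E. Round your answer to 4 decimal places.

h_E ≈ 1.9805

Law of sines: sin D = FE·sin F/ED ≈ 0.49513.
Since ED ≥ FE, only the acute value applies: ∠D ≈ 29.68°.
Then ∠E = 180° − ∠F − ∠D ≈ 52.32°.
Law of sines gives DF = ED·sin E/sin F ≈ 3.1969.
Area = ½·ED·FE·sin E ≈ 3.1658.
The altitude from E has length 2·area/DF ≈ 1.9805.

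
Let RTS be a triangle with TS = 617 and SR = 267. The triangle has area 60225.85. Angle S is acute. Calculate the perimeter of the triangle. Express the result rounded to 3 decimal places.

1360.664

From area = ½·TS·SR·sin S, we get sin S = 2·area/(TS·SR) ≈ 0.73117.
Taking the acute solution, ∠S ≈ 46.98°.
Law of cosines then gives RT ≈ 476.66.
Perimeter = 617 + 267 + 476.66 = 1360.7.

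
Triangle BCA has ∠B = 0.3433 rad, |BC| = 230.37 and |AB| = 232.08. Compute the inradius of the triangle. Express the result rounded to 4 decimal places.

By the law of cosines, |CA|² = |AB|² + |BC|² − 2·|AB|·|BC|·cos B = 6242.3, so |CA| ≈ 79.008.
Area = ½·|AB|·|BC|·sin B ≈ 8997.9.
Semiperimeter s = (79.008+232.08+230.37)/2 = 270.73.
Inradius = area/s = 8997.9/270.73 ≈ 33.236.

r ≈ 33.2359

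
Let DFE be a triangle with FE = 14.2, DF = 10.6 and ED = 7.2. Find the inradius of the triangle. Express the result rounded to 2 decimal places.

2.31

Semiperimeter s = (14.2 + 7.2 + 10.6)/2 = 16.
Heron's formula: area = √(16·1.8·8.8·5.4) ≈ 36.994.
Inradius = area/s = 36.994/16 ≈ 2.3121.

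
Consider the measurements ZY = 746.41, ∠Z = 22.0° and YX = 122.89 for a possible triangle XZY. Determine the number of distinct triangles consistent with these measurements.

0

ZY·sin Z = 746.41·sin(22.0°) ≈ 279.6.
Since YX = 122.89 < 279.6 = ZY sin Z, no triangle exists.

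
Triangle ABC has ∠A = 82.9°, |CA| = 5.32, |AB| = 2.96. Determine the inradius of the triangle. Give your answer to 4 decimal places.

1.1130

By the law of cosines, |BC|² = |CA|² + |AB|² − 2·|CA|·|AB|·cos A = 33.171, so |BC| ≈ 5.7594.
Area = ½·|CA|·|AB|·sin A ≈ 7.8132.
Semiperimeter s = (5.7594+5.32+2.96)/2 = 7.0197.
Inradius = area/s = 7.8132/7.0197 ≈ 1.113.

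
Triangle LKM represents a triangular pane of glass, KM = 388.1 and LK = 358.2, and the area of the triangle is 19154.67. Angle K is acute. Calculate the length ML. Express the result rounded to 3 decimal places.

From area = ½·LK·KM·sin K, we get sin K = 2·area/(LK·KM) ≈ 0.27557.
Taking the acute solution, ∠K ≈ 16.00°.
Law of cosines then gives ML ≈ 107.98.

107.979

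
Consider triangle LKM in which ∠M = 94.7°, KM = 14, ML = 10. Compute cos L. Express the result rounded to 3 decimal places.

0.624

By the law of cosines, LK² = KM² + ML² − 2·KM·ML·cos M = 318.94, so LK ≈ 17.859.
Law of cosines again: cos L = (ML² + LK² − KM²)/(2·ML·LK) ≈ 0.62418, so ∠L ≈ 51.38°.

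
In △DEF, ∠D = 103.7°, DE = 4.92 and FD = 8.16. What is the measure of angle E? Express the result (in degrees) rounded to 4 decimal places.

49.1608

By the law of cosines, EF² = FD² + DE² − 2·FD·DE·cos D = 109.81, so EF ≈ 10.479.
Law of cosines again: cos E = (DE² + EF² − FD²)/(2·DE·EF) ≈ 0.65394, so ∠E ≈ 49.16°.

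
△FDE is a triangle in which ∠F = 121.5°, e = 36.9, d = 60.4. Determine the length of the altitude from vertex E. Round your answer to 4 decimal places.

By the law of cosines, f² = d² + e² − 2·d·e·cos F = 7338.8, so f ≈ 85.667.
Area = ½·d·e·sin F ≈ 950.17.
The altitude from E has length 2·area/e ≈ 51.499.

51.4995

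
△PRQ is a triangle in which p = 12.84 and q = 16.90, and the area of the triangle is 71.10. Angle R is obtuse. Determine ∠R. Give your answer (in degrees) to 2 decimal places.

From area = ½·q·p·sin R, we get sin R = 2·area/(q·p) ≈ 0.65531.
Taking the obtuse solution, ∠R ≈ 139.06°.

139.06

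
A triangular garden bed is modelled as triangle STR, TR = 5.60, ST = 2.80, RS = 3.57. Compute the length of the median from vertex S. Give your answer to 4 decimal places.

1.5660

Median from S: ½√(2·RS² + 2·ST² − TR²) ≈ 1.566.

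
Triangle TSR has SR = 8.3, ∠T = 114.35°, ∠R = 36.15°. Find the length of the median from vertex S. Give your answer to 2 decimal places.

m_S ≈ 6.62

The third angle is ∠S = 180° − ∠R − ∠T = 29.50°.
Law of sines: RT = SR·sin S/sin T ≈ 4.4862.
Law of sines: TS = SR·sin R/sin T ≈ 5.3743.
Median from S: ½√(2·TS² + 2·SR² − RT²) ≈ 6.6223.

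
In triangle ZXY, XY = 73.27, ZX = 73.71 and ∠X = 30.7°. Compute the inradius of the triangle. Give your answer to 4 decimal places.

r ≈ 14.8330

By the law of cosines, YZ² = ZX² + XY² − 2·ZX·XY·cos X = 1514, so YZ ≈ 38.91.
Area = ½·ZX·XY·sin X ≈ 1378.7.
Semiperimeter s = (73.27+38.91+73.71)/2 = 92.945.
Inradius = area/s = 1378.7/92.945 ≈ 14.833.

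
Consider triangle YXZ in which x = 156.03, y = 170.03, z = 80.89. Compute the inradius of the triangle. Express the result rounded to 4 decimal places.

Semiperimeter s = (170.03 + 156.03 + 80.89)/2 = 203.47.
Heron's formula: area = √(203.47·33.445·47.445·122.58) ≈ 6291.2.
Inradius = area/s = 6291.2/203.47 ≈ 30.919.

r ≈ 30.9189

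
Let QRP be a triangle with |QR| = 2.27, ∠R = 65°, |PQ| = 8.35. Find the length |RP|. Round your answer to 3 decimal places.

Law of sines: sin P = |QR|·sin R/|PQ| ≈ 0.24639.
Since |PQ| ≥ |QR|, only the acute value applies: ∠P ≈ 14.26°.
Then ∠Q = 180° − ∠R − ∠P ≈ 100.74°.
Law of sines gives |RP| = |PQ|·sin Q/sin R ≈ 9.0519.

9.052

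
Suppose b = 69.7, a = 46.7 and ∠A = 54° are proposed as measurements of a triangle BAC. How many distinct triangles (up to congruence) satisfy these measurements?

b·sin A = 69.7·sin(54°) ≈ 56.39.
Since a = 46.7 < 56.39 = b sin A, no triangle exists.

0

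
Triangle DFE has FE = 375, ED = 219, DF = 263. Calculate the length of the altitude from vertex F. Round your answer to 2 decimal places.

257.47

Semiperimeter s = (375 + 219 + 263)/2 = 428.5.
Heron's formula: area = √(428.5·53.5·209.5·165.5) ≈ 28193.
The altitude from F has length 2·area/ED ≈ 257.47.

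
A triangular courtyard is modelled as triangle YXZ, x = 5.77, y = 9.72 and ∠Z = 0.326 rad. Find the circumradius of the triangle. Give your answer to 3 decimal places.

By the law of cosines, z² = y² + x² − 2·y·x·cos Z = 21.51, so z ≈ 4.6379.
Area = ½·y·x·sin Z ≈ 8.9807.
Circumradius = z/(2 sin Z) ≈ 7.241.

R ≈ 7.241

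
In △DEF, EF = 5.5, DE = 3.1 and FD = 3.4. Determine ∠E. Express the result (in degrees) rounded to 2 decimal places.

∠E ≈ 33.91°

By the law of cosines, cos E = (DE² + EF² − FD²) / (2·DE·EF) ≈ 0.82991, so ∠E ≈ 33.91°.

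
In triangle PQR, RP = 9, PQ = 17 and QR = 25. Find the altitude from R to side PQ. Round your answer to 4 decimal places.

Semiperimeter s = (25 + 9 + 17)/2 = 25.5.
Heron's formula: area = √(25.5·0.5·16.5·8.5) ≈ 42.287.
The altitude from R has length 2·area/PQ ≈ 4.9749.

h_R ≈ 4.9749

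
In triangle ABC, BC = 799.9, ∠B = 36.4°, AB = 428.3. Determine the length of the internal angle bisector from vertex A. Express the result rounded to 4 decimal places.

t_A ≈ 254.6668

By the law of cosines, CA² = AB² + BC² − 2·AB·BC·cos B = 2.7177e+05, so CA ≈ 521.32.
Law of cosines again: cos A = (CA² + AB² − BC²)/(2·CA·AB) ≈ -0.41344, so ∠A ≈ 114.42°.
The bisector from A has length 2·CA·AB·cos(∠A/2)/(CA+AB) ≈ 254.67.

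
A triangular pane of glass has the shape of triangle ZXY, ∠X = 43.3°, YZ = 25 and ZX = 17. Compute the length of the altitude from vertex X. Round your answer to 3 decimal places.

h_X ≈ 16.083

Law of sines: sin Y = ZX·sin X/YZ ≈ 0.46636.
Since YZ ≥ ZX, only the acute value applies: ∠Y ≈ 27.80°.
Then ∠Z = 180° − ∠X − ∠Y ≈ 108.90°.
Law of sines gives XY = YZ·sin Z/sin X ≈ 34.487.
Area = ½·YZ·ZX·sin Z ≈ 201.04.
The altitude from X has length 2·area/YZ ≈ 16.083.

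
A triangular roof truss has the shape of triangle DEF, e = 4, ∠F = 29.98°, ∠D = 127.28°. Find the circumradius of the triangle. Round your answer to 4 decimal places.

5.1740

The third angle is ∠E = 180° − ∠F − ∠D = 22.74°.
Law of sines: d = e·sin D/sin E ≈ 8.2337.
Law of sines: f = e·sin F/sin E ≈ 5.1708.
Circumradius = e/(2 sin E) ≈ 5.174.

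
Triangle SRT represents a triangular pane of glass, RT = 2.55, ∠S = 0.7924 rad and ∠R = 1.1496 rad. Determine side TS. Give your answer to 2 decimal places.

The third angle is ∠T = π − ∠S − ∠R = 1.1996 rad.
Law of sines: TS = RT·sin R/sin S ≈ 3.2683.

3.27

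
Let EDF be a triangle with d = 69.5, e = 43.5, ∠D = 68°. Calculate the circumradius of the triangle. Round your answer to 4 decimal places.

Law of sines: sin E = e·sin D/d ≈ 0.58032.
Since d ≥ e, only the acute value applies: ∠E ≈ 35.47°.
Then ∠F = 180° − ∠D − ∠E ≈ 76.53°.
Law of sines gives f = d·sin F/sin D ≈ 72.895.
Circumradius = d/(2 sin D) ≈ 37.479.

37.4791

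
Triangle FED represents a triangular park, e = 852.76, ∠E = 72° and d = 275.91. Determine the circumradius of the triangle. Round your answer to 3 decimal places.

Law of sines: sin D = d·sin E/e ≈ 0.30771.
Since e ≥ d, only the acute value applies: ∠D ≈ 17.92°.
Then ∠F = 180° − ∠E − ∠D ≈ 90.08°.
Law of sines gives f = e·sin F/sin E ≈ 896.64.
Circumradius = e/(2 sin E) ≈ 448.32.

448.322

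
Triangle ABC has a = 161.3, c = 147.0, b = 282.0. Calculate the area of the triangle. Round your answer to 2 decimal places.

area ≈ 8772.92

Semiperimeter s = (161.3 + 282 + 147)/2 = 295.15.
Heron's formula: area = √(295.15·133.85·13.15·148.15) ≈ 8772.9.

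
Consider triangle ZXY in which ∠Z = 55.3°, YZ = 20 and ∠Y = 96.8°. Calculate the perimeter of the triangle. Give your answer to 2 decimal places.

The third angle is ∠X = 180° − ∠Y − ∠Z = 27.90°.
Law of sines: XY = YZ·sin Z/sin X ≈ 35.14.
Law of sines: ZX = YZ·sin Y/sin X ≈ 42.441.
Semiperimeter s = (35.14+20+42.441)/2 = 48.79.
Perimeter = 35.14 + 20 + 42.441 = 97.58.

97.58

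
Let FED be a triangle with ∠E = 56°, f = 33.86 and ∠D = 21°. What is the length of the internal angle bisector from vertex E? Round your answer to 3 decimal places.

The third angle is ∠F = 180° − ∠E − ∠D = 103.00°.
Law of sines: e = f·sin E/sin F ≈ 28.81.
Law of sines: d = f·sin D/sin F ≈ 12.454.
The bisector from E has length 2·d·f·cos(∠E/2)/(d+f) ≈ 16.078.

16.078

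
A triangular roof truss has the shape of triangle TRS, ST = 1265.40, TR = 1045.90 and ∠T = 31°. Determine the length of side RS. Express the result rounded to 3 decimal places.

652.881

By the law of cosines, RS² = ST² + TR² − 2·ST·TR·cos T = 4.2625e+05, so RS ≈ 652.88.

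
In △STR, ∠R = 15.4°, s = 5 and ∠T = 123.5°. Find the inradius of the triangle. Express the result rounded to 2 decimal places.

0.63

The third angle is ∠S = 180° − ∠T − ∠R = 41.10°.
Law of sines: t = s·sin T/sin S ≈ 6.3425.
Law of sines: r = s·sin R/sin S ≈ 2.0198.
Area = ½·s·t·sin R ≈ 4.2108.
Semiperimeter p = (5+6.3425+2.0198)/2 = 6.6812.
Inradius = area/p = 4.2108/6.6812 ≈ 0.63024.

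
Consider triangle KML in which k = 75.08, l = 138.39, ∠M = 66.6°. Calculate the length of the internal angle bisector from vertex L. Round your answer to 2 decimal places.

72.09

By the law of cosines, m² = l² + k² − 2·l·k·cos M = 16536, so m ≈ 128.59.
Law of cosines again: cos L = (k² + m² − l²)/(2·k·m) ≈ 0.15645, so ∠L ≈ 81.00°.
The bisector from L has length 2·k·m·cos(∠L/2)/(k+m) ≈ 72.092.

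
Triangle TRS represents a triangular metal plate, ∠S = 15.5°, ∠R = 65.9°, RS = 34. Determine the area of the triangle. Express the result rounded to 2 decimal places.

142.60

The third angle is ∠T = 180° − ∠R − ∠S = 98.60°.
Law of sines: ST = RS·sin R/sin T ≈ 31.389.
Law of sines: TR = RS·sin S/sin T ≈ 9.1894.
Area = ½·RS·ST·sin S ≈ 142.6.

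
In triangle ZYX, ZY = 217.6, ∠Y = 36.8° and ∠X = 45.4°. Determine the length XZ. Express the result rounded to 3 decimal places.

The third angle is ∠Z = 180° − ∠Y − ∠X = 97.80°.
Law of sines: XZ = ZY·sin Y/sin X ≈ 183.07.

183.066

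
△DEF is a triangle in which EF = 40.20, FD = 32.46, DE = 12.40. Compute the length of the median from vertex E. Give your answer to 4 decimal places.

24.9296

Median from E: ½√(2·DE² + 2·EF² − FD²) ≈ 24.93.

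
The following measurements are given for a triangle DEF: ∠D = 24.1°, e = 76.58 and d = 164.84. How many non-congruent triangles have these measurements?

e·sin D = 76.58·sin(24.1°) ≈ 31.27.
Since d ≥ e, exactly one triangle exists.

1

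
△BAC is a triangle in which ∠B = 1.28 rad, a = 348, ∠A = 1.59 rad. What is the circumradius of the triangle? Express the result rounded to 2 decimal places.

The third angle is ∠C = π − ∠B − ∠A = 0.272 rad.
Law of sines: b = a·sin B/sin A ≈ 333.45.
Law of sines: c = a·sin C/sin A ≈ 93.374.
Circumradius = a/(2 sin A) ≈ 174.03.

R ≈ 174.03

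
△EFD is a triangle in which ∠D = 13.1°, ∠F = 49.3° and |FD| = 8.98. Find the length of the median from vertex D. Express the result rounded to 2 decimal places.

The third angle is ∠E = 180° − ∠F − ∠D = 117.60°.
Law of sines: |DE| = |FD|·sin F/sin E ≈ 7.6823.
Law of sines: |EF| = |FD|·sin D/sin E ≈ 2.2967.
Median from D: ½√(2·|FD|² + 2·|DE|² − |EF|²) ≈ 8.2771.

m_D ≈ 8.28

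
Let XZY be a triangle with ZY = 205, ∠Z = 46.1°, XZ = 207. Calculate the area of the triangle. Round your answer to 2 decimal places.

Area = ½·XZ·ZY·sin Z ≈ 15288.

area ≈ 15288.29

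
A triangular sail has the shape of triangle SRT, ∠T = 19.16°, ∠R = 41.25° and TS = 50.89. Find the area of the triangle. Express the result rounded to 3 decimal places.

The third angle is ∠S = 180° − ∠R − ∠T = 119.59°.
Law of sines: RT = TS·sin S/sin R ≈ 67.117.
Law of sines: SR = TS·sin T/sin R ≈ 25.332.
Area = ½·TS·RT·sin T ≈ 560.51.

560.506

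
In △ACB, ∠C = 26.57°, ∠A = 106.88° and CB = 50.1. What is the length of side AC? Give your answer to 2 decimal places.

38.01

The third angle is ∠B = 180° − ∠A − ∠C = 46.55°.
Law of sines: AC = CB·sin B/sin A ≈ 38.009.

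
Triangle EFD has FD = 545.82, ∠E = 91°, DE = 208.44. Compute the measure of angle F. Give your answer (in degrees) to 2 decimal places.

Law of sines: sin F = DE·sin E/FD ≈ 0.38183.
Since FD ≥ DE, only the acute value applies: ∠F ≈ 22.45°.
Then ∠D = 180° − ∠E − ∠F ≈ 66.55°.

∠F ≈ 22.45°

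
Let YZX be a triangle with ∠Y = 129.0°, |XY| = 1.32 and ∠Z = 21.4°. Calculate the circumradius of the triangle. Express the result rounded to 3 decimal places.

The third angle is ∠X = 180° − ∠Y − ∠Z = 29.60°.
Law of sines: |ZX| = |XY|·sin Y/sin Z ≈ 2.8114.
Law of sines: |YZ| = |XY|·sin X/sin Z ≈ 1.7869.
Circumradius = |XY|/(2 sin Z) ≈ 1.8088.

R ≈ 1.809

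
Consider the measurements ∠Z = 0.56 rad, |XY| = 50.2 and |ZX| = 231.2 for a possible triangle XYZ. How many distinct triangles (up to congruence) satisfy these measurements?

0

|ZX|·sin Z = 231.2·sin(0.56 rad) ≈ 122.8.
Since |XY| = 50.2 < 122.8 = |ZX| sin Z, no triangle exists.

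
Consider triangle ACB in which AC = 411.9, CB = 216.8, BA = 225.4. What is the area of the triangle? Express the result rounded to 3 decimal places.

Semiperimeter s = (216.8 + 225.4 + 411.9)/2 = 427.05.
Heron's formula: area = √(427.05·210.25·201.65·15.15) ≈ 16562.

16562.001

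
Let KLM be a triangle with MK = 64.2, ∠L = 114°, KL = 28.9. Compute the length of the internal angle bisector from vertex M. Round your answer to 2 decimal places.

t_M ≈ 52.90

Law of sines: sin M = KL·sin L/MK ≈ 0.41124.
Since MK ≥ KL, only the acute value applies: ∠M ≈ 24.28°.
Then ∠K = 180° − ∠L − ∠M ≈ 41.72°.
Law of sines gives LM = MK·sin K/sin L ≈ 46.765.
The bisector from M has length 2·LM·MK·cos(∠M/2)/(LM+MK) ≈ 52.903.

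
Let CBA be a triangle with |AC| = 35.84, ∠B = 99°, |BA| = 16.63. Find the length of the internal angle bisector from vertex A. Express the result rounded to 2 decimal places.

Law of sines: sin C = |BA|·sin B/|AC| ≈ 0.45829.
Since |AC| ≥ |BA|, only the acute value applies: ∠C ≈ 27.28°.
Then ∠A = 180° − ∠B − ∠C ≈ 53.72°.
Law of sines gives |CB| = |AC|·sin A/sin B ≈ 29.253.
The bisector from A has length 2·|BA|·|AC|·cos(∠A/2)/(|BA|+|AC|) ≈ 20.267.

t_A ≈ 20.27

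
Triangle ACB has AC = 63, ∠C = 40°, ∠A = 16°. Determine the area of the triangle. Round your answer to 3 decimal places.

The third angle is ∠B = 180° − ∠A − ∠C = 124.00°.
Law of sines: CB = AC·sin A/sin B ≈ 20.946.
Law of sines: BA = AC·sin C/sin B ≈ 48.847.
Area = ½·AC·CB·sin C ≈ 424.11.

424.114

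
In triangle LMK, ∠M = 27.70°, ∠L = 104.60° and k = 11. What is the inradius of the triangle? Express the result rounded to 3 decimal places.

r ≈ 2.278

The third angle is ∠K = 180° − ∠L − ∠M = 47.70°.
Law of sines: l = k·sin L/sin K ≈ 14.392.
Law of sines: m = k·sin M/sin K ≈ 6.9133.
Area = ½·k·l·sin M ≈ 36.795.
Semiperimeter s = (14.392+6.9133+11)/2 = 16.153.
Inradius = area/s = 36.795/16.153 ≈ 2.278.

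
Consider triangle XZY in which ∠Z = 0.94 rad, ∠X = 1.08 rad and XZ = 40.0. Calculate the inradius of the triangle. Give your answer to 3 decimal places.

The third angle is ∠Y = π − ∠X − ∠Z = 1.122 rad.
Law of sines: ZY = XZ·sin X/sin Y ≈ 39.164.
Law of sines: YX = XZ·sin Z/sin Y ≈ 35.86.
Area = ½·XZ·ZY·sin Z ≈ 632.54.
Semiperimeter s = (39.164+35.86+40)/2 = 57.512.
Inradius = area/s = 632.54/57.512 ≈ 10.998.

r ≈ 10.998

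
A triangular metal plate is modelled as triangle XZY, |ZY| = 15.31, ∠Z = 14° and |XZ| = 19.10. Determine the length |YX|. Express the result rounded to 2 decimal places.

5.63

By the law of cosines, |YX|² = |XZ|² + |ZY|² − 2·|XZ|·|ZY|·cos Z = 31.736, so |YX| ≈ 5.6335.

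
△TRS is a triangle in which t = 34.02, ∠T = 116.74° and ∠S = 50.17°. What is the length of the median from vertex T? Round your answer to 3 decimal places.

The third angle is ∠R = 180° − ∠S − ∠T = 13.09°.
Law of sines: r = t·sin R/sin T ≈ 8.6275.
Law of sines: s = t·sin S/sin T ≈ 29.254.
Median from T: ½√(2·r² + 2·s² − t²) ≈ 13.258.

13.258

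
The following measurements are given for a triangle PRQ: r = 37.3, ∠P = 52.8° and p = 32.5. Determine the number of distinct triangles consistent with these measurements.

2

r·sin P = 37.3·sin(52.8°) ≈ 29.71.
Since r sin P < p < r (29.71 < 32.5 < 37.3), two triangles exist.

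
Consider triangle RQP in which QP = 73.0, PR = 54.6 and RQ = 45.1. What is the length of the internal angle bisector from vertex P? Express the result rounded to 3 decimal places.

t_P ≈ 59.058

By the law of cosines, cos P = (QP² + PR² − RQ²) / (2·QP·PR) ≈ 0.78731, so ∠P ≈ 38.06°.
The bisector from P has length 2·QP·PR·cos(∠P/2)/(QP+PR) ≈ 59.058.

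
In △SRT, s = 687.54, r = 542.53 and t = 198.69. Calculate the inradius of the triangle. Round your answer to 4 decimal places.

Semiperimeter p = (687.54 + 542.53 + 198.69)/2 = 714.38.
Heron's formula: area = √(714.38·26.84·171.85·515.69) ≈ 41222.
Inradius = area/p = 41222/714.38 ≈ 57.703.

57.7026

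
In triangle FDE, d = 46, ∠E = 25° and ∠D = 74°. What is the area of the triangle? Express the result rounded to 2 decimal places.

The third angle is ∠F = 180° − ∠D − ∠E = 81.00°.
Law of sines: f = d·sin F/sin D ≈ 47.265.
Law of sines: e = d·sin E/sin D ≈ 20.224.
Area = ½·d·f·sin E ≈ 459.42.

459.42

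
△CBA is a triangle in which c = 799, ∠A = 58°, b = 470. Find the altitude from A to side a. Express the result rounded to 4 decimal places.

h_A ≈ 468.8927

By the law of cosines, a² = c² + b² − 2·c·b·cos A = 4.613e+05, so a ≈ 679.19.
Area = ½·c·b·sin A ≈ 1.5923e+05.
The altitude from A has length 2·area/a ≈ 468.89.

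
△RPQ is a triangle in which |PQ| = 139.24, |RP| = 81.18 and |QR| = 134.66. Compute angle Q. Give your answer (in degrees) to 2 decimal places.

∠Q ≈ 34.43°

By the law of cosines, cos Q = (|PQ|² + |QR|² − |RP|²) / (2·|PQ|·|QR|) ≈ 0.82482, so ∠Q ≈ 34.43°.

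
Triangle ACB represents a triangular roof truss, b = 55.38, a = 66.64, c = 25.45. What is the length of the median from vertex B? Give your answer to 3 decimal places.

42.161

Median from B: ½√(2·a² + 2·c² − b²) ≈ 42.161.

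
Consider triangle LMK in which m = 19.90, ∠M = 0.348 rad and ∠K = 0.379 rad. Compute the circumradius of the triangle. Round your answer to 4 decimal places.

The third angle is ∠L = π − ∠M − ∠K = 2.415 rad.
Law of sines: l = m·sin L/sin M ≈ 38.784.
Law of sines: k = m·sin K/sin M ≈ 21.591.
Circumradius = m/(2 sin M) ≈ 29.177.

29.1773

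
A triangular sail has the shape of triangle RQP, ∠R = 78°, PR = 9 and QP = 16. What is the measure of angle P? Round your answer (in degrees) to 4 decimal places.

Law of sines: sin Q = PR·sin R/QP ≈ 0.55021.
Since QP ≥ PR, only the acute value applies: ∠Q ≈ 33.38°.
Then ∠P = 180° − ∠R − ∠Q ≈ 68.62°.

∠P ≈ 68.6187°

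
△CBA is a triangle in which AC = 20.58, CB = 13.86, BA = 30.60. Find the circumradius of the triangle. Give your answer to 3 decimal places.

R ≈ 18.501

By the law of cosines, cos C = (AC² + CB² − BA²) / (2·AC·CB) ≈ -0.56220, so ∠C ≈ 124.21°.
Circumradius = BA/(2 sin C) ≈ 18.501.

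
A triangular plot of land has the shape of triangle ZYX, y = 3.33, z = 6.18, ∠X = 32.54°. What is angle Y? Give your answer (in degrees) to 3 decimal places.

By the law of cosines, x² = z² + y² − 2·z·y·cos X = 14.584, so x ≈ 3.8189.
Law of cosines again: cos Y = (x² + z² − y²)/(2·x·z) ≈ 0.88318, so ∠Y ≈ 27.97°.

∠Y ≈ 27.971°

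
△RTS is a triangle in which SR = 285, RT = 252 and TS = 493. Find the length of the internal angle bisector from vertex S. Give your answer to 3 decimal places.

t_S ≈ 354.632

By the law of cosines, cos S = (TS² + SR² − RT²) / (2·TS·SR) ≈ 0.92797, so ∠S ≈ 0.3819 rad.
The bisector from S has length 2·TS·SR·cos(∠S/2)/(TS+SR) ≈ 354.63.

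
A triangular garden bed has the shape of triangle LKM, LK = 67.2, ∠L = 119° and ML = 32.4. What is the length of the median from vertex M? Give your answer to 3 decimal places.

m_M ≈ 56.871

By the law of cosines, KM² = ML² + LK² − 2·ML·LK·cos L = 7676.7, so KM ≈ 87.617.
Median from M: ½√(2·KM² + 2·ML² − LK²) ≈ 56.871.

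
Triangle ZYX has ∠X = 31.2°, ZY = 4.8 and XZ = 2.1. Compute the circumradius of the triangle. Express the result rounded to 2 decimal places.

R ≈ 4.63

Law of sines: sin Y = XZ·sin X/ZY ≈ 0.22664.
Since ZY ≥ XZ, only the acute value applies: ∠Y ≈ 13.10°.
Then ∠Z = 180° − ∠X − ∠Y ≈ 135.70°.
Law of sines gives YX = ZY·sin Z/sin X ≈ 6.4714.
Circumradius = ZY/(2 sin X) ≈ 4.633.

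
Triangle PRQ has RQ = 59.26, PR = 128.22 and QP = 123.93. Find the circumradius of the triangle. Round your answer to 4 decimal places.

65.0058

By the law of cosines, cos P = (QP² + PR² − RQ²) / (2·QP·PR) ≈ 0.89008, so ∠P ≈ 0.4733 rad.
Circumradius = RQ/(2 sin P) ≈ 65.006.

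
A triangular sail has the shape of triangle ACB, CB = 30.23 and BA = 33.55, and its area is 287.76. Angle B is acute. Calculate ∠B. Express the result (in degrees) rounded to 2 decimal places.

From area = ½·CB·BA·sin B, we get sin B = 2·area/(CB·BA) ≈ 0.56745.
Taking the acute solution, ∠B ≈ 34.57°.

∠B ≈ 34.57°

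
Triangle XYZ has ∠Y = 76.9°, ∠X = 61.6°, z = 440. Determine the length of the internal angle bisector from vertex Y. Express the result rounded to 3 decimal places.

393.077

The third angle is ∠Z = 180° − ∠X − ∠Y = 41.50°.
Law of sines: x = z·sin X/sin Z ≈ 584.11.
Law of sines: y = z·sin Y/sin Z ≈ 646.75.
The bisector from Y has length 2·z·x·cos(∠Y/2)/(z+x) ≈ 393.08.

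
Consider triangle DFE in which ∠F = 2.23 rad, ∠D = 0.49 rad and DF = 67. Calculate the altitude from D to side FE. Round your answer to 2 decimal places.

h_D ≈ 52.96

The third angle is ∠E = π − ∠D − ∠F = 0.422 rad.
Law of sines: FE = DF·sin D/sin E ≈ 77.055.
Law of sines: ED = DF·sin F/sin E ≈ 129.42.
Area = ½·DF·FE·sin F ≈ 2040.5.
The altitude from D has length 2·area/FE ≈ 52.962.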